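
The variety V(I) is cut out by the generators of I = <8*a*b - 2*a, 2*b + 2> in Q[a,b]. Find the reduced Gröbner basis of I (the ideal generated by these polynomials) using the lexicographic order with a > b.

G = {a, b + 1}

This is the nonlinear analogue of row-reducing a linear system.

f_1 = 8*a*b - 2*a, LT = a*b.
f_2 = 2*b + 2, LT = b.

S(f_1,f_2): lcm = a*b. S = -5/4*a.
  leading term a: no divisor's leading term divides it; move -5/4*a to the remainder.
  remainder -5/4*a ≠ 0; add g_3 = -5/4*a to the basis.

The other S-polynomials (S(f_1,g_3), S(f_2,g_3)) all reduce to 0 modulo the current basis, so we have a Gröbner basis.
Inter-reduce: drop elements whose leading term is divisible by another's, tail-reduce, and make monic.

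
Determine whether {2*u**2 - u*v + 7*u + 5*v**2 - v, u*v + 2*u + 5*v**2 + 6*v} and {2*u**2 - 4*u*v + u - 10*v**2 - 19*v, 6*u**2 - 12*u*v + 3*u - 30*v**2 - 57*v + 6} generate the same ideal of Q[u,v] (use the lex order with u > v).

No, the ideals differ.

Equality of ideals is decidable: compute both reduced Gröbner bases (unique for the ordering) and check whether they agree.
Buchberger on the first generating set:
f_1 = 2*u**2 - u*v + 7*u + 5*v**2 - v, LT = u**2.
f_2 = u*v + 2*u + 5*v**2 + 6*v, LT = u*v.

S(f_1,f_2): lcm = u**2*v. S = -2*u**2 - 11/2*u*v**2 - 5/2*u*v + 5/2*v**3 - 1/2*v**2.
  leading term u**2: subtract (-1)·f_1 from -2*u**2 - 11/2*u*v**2 - 5/2*u*v + 5/2*v**3 - 1/2*v**2 → -11/2*u*v**2 - 7/2*u*v + 7*u + 5/2*v**3 + 9/2*v**2 - v
  leading term u*v**2: subtract (-11/2*v)·f_2 from -11/2*u*v**2 - 7/2*u*v + 7*u + 5/2*v**3 + 9/2*v**2 - v → 15/2*u*v + 7*u + 30*v**3 + 75/2*v**2 - v
  leading term u*v: subtract (15/2)·f_2 from 15/2*u*v + 7*u + 30*v**3 + 75/2*v**2 - v → -8*u + 30*v**3 - 46*v
  leading term u: no divisor's leading term divides it; move -8*u to the remainder.
  leading term v**3: no divisor's leading term divides it; move 30*v**3 to the remainder.
  leading term v: no divisor's leading term divides it; move -46*v to the remainder.
  remainder -8*u + 30*v**3 - 46*v ≠ 0; add g_3 = -8*u + 30*v**3 - 46*v to the basis.

S(f_1,g_3): lcm = u**2. S = 15/4*u*v**3 - 25/4*u*v + 7/2*u + 5/2*v**2 - 1/2*v.
  leading term u*v**3: subtract (15/4*v**2)·f_2 from 15/4*u*v**3 - 25/4*u*v + 7/2*u + 5/2*v**2 - 1/2*v → -15/2*u*v**2 - 25/4*u*v + 7/2*u - 75/4*v**4 - 45/2*v**3 + 5/2*v**2 - 1/2*v
  leading term u*v**2: subtract (-15/2*v)·f_2 from -15/2*u*v**2 - 25/4*u*v + 7/2*u - 75/4*v**4 - 45/2*v**3 + 5/2*v**2 - 1/2*v → 35/4*u*v + 7/2*u - 75/4*v**4 + 15*v**3 + 95/2*v**2 - 1/2*v
  leading term u*v: subtract (35/4)·f_2 from 35/4*u*v + 7/2*u - 75/4*v**4 + 15*v**3 + 95/2*v**2 - 1/2*v → -14*u - 75/4*v**4 + 15*v**3 + 15/4*v**2 - 53*v
  leading term u: subtract (7/4)·g_3 from -14*u - 75/4*v**4 + 15*v**3 + 15/4*v**2 - 53*v → -75/4*v**4 - 75/2*v**3 + 15/4*v**2 + 55/2*v
  leading term v**4: no divisor's leading term divides it; move -75/4*v**4 to the remainder.
  leading term v**3: no divisor's leading term divides it; move -75/2*v**3 to the remainder.
  leading term v**2: no divisor's leading term divides it; move 15/4*v**2 to the remainder.
  leading term v: no divisor's leading term divides it; move 55/2*v to the remainder.
  remainder -75/4*v**4 - 75/2*v**3 + 15/4*v**2 + 55/2*v ≠ 0; add g_4 = -75/4*v**4 - 75/2*v**3 + 15/4*v**2 + 55/2*v to the basis.

The other S-polynomials (S(f_2,g_3), S(f_1,g_4), S(f_2,g_4), S(g_3,g_4)) all reduce to 0 modulo the current basis, so we have a Gröbner basis.
Inter-reduce: drop elements whose leading term is divisible by another's, tail-reduce, and make monic.
Reduced Gröbner basis: {u - 15/4*v**3 + 23/4*v, v**4 + 2*v**3 - 1/5*v**2 - 22/15*v}.

Buchberger on the second generating set:
h_1 = 2*u**2 - 4*u*v + u - 10*v**2 - 19*v, LT = u**2.
h_2 = 6*u**2 - 12*u*v + 3*u - 30*v**2 - 57*v + 6, LT = u**2.

S(h_1,h_2): lcm = u**2. S = -1.
  leading term 1: no divisor's leading term divides it; move -1 to the remainder.
  remainder -1 ≠ 0; add k_3 = -1 to the basis.

The other S-polynomials (S(h_1,k_3), S(h_2,k_3)) all reduce to 0 modulo the current basis, so we have a Gröbner basis.
Inter-reduce: drop elements whose leading term is divisible by another's, tail-reduce, and make monic.
Reduced Gröbner basis: {1}.

Since the reduced bases disagree, the two ideals are not the same.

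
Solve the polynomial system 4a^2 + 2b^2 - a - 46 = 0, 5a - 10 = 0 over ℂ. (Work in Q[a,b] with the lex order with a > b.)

Compute a lex Gröbner basis by Buchberger's algorithm.
f_1 = 4a^2 - a + 2b^2 - 46, LT = a^2.
f_2 = 5a - 10, LT = a.

S(f_1,f_2): lcm = a^2. S = 7/4a + 1/2b^2 - 23/2.
  reduce S modulo (f_1, f_2):
  remainder 1/2b^2 - 8 ≠ 0; add h_3 = 1/2b^2 - 8 to the basis.

The other S-polynomials (S(f_1,h_3), S(f_2,h_3)) all reduce to 0 modulo the current basis, so we have a Gröbner basis.
Inter-reduce: drop elements whose leading term is divisible by another's, tail-reduce, and make monic.
Reduced Gröbner basis: {a - 2, b^2 - 16}.

From the last basis element, b^2 - 16 = 0, so b takes values in {-4, 4}. Each choice, substituted upward through the basis, yields the corresponding point(s) of the solution set.
  b = -4: the earlier basis element becomes a - 2 = 0, giving a = 2 — point (2, -4).
  b = 4: the earlier basis element becomes a - 2 = 0, giving a = 2 — point (2, 4).

{(2, -4), (2, 4)}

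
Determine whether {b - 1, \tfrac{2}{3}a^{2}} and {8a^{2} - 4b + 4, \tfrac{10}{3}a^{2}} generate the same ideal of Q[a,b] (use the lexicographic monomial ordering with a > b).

Yes, the ideals are equal.

For a fixed monomial order, each ideal has a unique reduced Gröbner basis; comparing bases decides equality.
Buchberger on the first generating set:
f_1 = b - 1, LT = b.
f_2 = \tfrac{2}{3}a^{2}, LT = a^{2}.

The S-polynomials (S(f_1,f_2)) all reduce to 0 modulo the current basis, so we have a Gröbner basis.
Inter-reduce: drop elements whose leading term is divisible by another's, tail-reduce, and make monic.
Reduced Gröbner basis: {a^{2}, b - 1}.

Buchberger on the second generating set:
h_1 = 8a^{2} - 4b + 4, LT = a^{2}.
h_2 = \tfrac{10}{3}a^{2}, LT = a^{2}.

S(h_1,h_2): lcm = a^{2}. S = -\tfrac{1}{2}b + \tfrac{1}{2}.
  reduce S modulo (h_1, h_2):
  remainder -\tfrac{1}{2}b + \tfrac{1}{2} ≠ 0; add k_3 = -\tfrac{1}{2}b + \tfrac{1}{2} to the basis.

The other S-polynomials (S(h_1,k_3), S(h_2,k_3)) all reduce to 0 modulo the current basis, so we have a Gröbner basis.
Inter-reduce: drop elements whose leading term is divisible by another's, tail-reduce, and make monic.
Reduced Gröbner basis: {a^{2}, b - 1}.

Same reduced basis, so the two generating sets span the same ideal.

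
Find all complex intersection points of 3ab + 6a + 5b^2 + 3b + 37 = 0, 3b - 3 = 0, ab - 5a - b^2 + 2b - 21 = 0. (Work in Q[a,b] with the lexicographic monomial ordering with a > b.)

{(-5, 1)}

Compute a lex Gröbner basis by Buchberger's algorithm.
f_1 = 3ab + 6a + 5b^2 + 3b + 37, LT = ab.
f_2 = 3b - 3, LT = b.
f_3 = ab - 5a - b^2 + 2b - 21, LT = ab.

S(f_1,f_2): lcm = ab. S = 3a + 5/3b^2 + b + 37/3.
  leading term a: no divisor's leading term divides it; move 3a to the remainder.
  leading term b^2: subtract (5/9b)·f_2 from 5/3b^2 + b + 37/3 → 8/3b + 37/3
  leading term b: subtract (8/9)·f_2 from 8/3b + 37/3 → 15
  leading term 1: no divisor's leading term divides it; move 15 to the remainder.
  remainder 3a + 15 ≠ 0; add h_4 = 3a + 15 to the basis.

The other S-polynomials (S(f_1,f_3), S(f_2,f_3), S(f_1,h_4), S(f_2,h_4), S(f_3,h_4)) all reduce to 0 modulo the current basis, so we have a Gröbner basis.
Inter-reduce: drop elements whose leading term is divisible by another's, tail-reduce, and make monic.
Reduced Gröbner basis: {a + 5, b - 1}.

From the last basis element, b - 1 = 0, so b takes values in {1}. Each choice, substituted upward through the basis, yields the corresponding point(s) of the solution set.
  b = 1: the earlier basis element becomes a + 5 = 0, giving a = -5 — point (-5, 1).
Each listed point satisfies every original equation (direct substitution).
A lex Gröbner basis triangularizes the system, enabling back-substitution.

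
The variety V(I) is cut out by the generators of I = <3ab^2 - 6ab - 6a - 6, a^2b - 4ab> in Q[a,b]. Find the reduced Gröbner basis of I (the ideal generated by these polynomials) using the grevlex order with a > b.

G = {a^2 - 3a - 4, ab - 4b, b^2 - 1/2a - 2b - 1/2}

f_1 = 3ab^2 - 6ab - 6a - 6, LT = ab^2.
f_2 = a^2b - 4ab, LT = a^2b.

S(f_1,f_2): lcm = a^2b^2. S = -2a^2b + 4ab^2 - 2a^2 - 2a.
  reduce S modulo (f_1, f_2):
  remainder -2a^2 + 6a + 8 ≠ 0; add g_3 = -2a^2 + 6a + 8 to the basis.

S(f_1,g_3): lcm = a^2b^2. S = -2a^2b + 3ab^2 - 2a^2 + 4b^2 - 2a.
  reduce S modulo (f_1, f_2, g_3):
  remainder -2ab + 4b^2 - 2a - 2 ≠ 0; add g_4 = -2ab + 4b^2 - 2a - 2 to the basis.

S(f_2,g_3): lcm = a^2b. S = -ab + 4b.
  reduce S modulo (f_1, f_2, g_3, g_4):
  remainder -2b^2 + a + 4b + 1 ≠ 0; add g_5 = -2b^2 + a + 4b + 1 to the basis.

The other S-polynomials (S(f_1,g_4), S(f_2,g_4), S(g_3,g_4), S(f_1,g_5), S(f_2,g_5), S(g_3,g_5), S(g_4,g_5)) all reduce to 0 modulo the current basis, so we have a Gröbner basis.
Inter-reduce: drop elements whose leading term is divisible by another's, tail-reduce, and make monic.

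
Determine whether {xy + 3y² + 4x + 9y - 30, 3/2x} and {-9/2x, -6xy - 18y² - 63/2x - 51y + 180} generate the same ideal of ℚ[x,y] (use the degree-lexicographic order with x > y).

No, the ideals differ.

Equality of ideals is decidable: compute both reduced Gröbner bases (unique for the ordering) and check whether they agree.
Buchberger on the first generating set:
f_1 = xy + 3y² + 4x + 9y - 30, LT = xy.
f_2 = 3/2x, LT = x.

S(f_1,f_2): lcm = xy. S = 3y² + 4x + 9y - 30.
  leading term y²: no divisor's leading term divides it; move 3y² to the remainder.
  leading term x: subtract (8/3)·f_2 from 4x + 9y - 30 → 9y - 30
  leading term y: no divisor's leading term divides it; move 9y to the remainder.
  leading term 1: no divisor's leading term divides it; move -30 to the remainder.
  remainder 3y² + 9y - 30 ≠ 0; add g_3 = 3y² + 9y - 30 to the basis.

The other S-polynomials (S(f_1,g_3), S(f_2,g_3)) all reduce to 0 modulo the current basis, so we have a Gröbner basis.
Inter-reduce: drop elements whose leading term is divisible by another's, tail-reduce, and make monic.
Reduced Gröbner basis: {y² + 3y - 10, x}.

Buchberger on the second generating set:
h_1 = -9/2x, LT = x.
h_2 = -6xy - 18y² - 63/2x - 51y + 180, LT = xy.

S(h_1,h_2): lcm = xy. S = -3y² - 21/4x - 17/2y + 30.
  leading term y²: no divisor's leading term divides it; move -3y² to the remainder.
  leading term x: subtract (7/6)·h_1 from -21/4x - 17/2y + 30 → -17/2y + 30
  leading term y: no divisor's leading term divides it; move -17/2y to the remainder.
  leading term 1: no divisor's leading term divides it; move 30 to the remainder.
  remainder -3y² - 17/2y + 30 ≠ 0; add k_3 = -3y² - 17/2y + 30 to the basis.

The other S-polynomials (S(h_1,k_3), S(h_2,k_3)) all reduce to 0 modulo the current basis, so we have a Gröbner basis.
Inter-reduce: drop elements whose leading term is divisible by another's, tail-reduce, and make monic.
Reduced Gröbner basis: {y² + 17/6y - 10, x}.

The bases are distinct; the ideals are different.
The choice of monomial ordering does not affect the verdict — as long as both bases are computed under the same ordering, their equality decides ideal equality.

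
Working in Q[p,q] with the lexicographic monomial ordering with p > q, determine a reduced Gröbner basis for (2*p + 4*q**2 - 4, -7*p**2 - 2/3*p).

G = {p + 2*q**2 - 2, q**4 - 43/21*q**2 + 22/21}

f_1 = 2*p + 4*q**2 - 4, LT = p.
f_2 = -7*p**2 - 2/3*p, LT = p**2.

S(f_1,f_2): lcm = p**2. S = 2*p*q**2 - 44/21*p.
  leading term p*q**2: subtract (q**2)·f_1 from 2*p*q**2 - 44/21*p → -44/21*p - 4*q**4 + 4*q**2
  leading term p: subtract (-22/21)·f_1 from -44/21*p - 4*q**4 + 4*q**2 → -4*q**4 + 172/21*q**2 - 88/21
  leading term q**4: no divisor's leading term divides it; move -4*q**4 to the remainder.
  leading term q**2: no divisor's leading term divides it; move 172/21*q**2 to the remainder.
  leading term 1: no divisor's leading term divides it; move -88/21 to the remainder.
  remainder -4*q**4 + 172/21*q**2 - 88/21 ≠ 0; add g_3 = -4*q**4 + 172/21*q**2 - 88/21 to the basis.

The other S-polynomials (S(f_1,g_3), S(f_2,g_3)) all reduce to 0 modulo the current basis, so we have a Gröbner basis.
Inter-reduce: drop elements whose leading term is divisible by another's, tail-reduce, and make monic.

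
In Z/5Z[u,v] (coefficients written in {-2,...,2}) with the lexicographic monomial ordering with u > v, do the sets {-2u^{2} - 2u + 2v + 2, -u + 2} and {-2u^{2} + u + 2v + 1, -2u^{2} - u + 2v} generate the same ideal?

Yes, the ideals are equal.

Two ideals are equal iff their reduced Gröbner bases coincide (the reduced basis is unique for a fixed ordering).
Buchberger on the first generating set:
f_1 = -2u^{2} - 2u + 2v + 2, LT = u^{2}.
f_2 = -u + 2, LT = u.

S(f_1,f_2): lcm = u^{2}. S = -2u - v - 1.
  leading term u: subtract (2)·f_2 from -2u - v - 1 → -v
  leading term v: no divisor's leading term divides it; move -v to the remainder.
  remainder -v ≠ 0; add g_3 = -v to the basis.

The other S-polynomials (S(f_1,g_3), S(f_2,g_3)) all reduce to 0 modulo the current basis, so we have a Gröbner basis.
Inter-reduce: drop elements whose leading term is divisible by another's, tail-reduce, and make monic.
Reduced Gröbner basis: {u - 2, v}.

Buchberger on the second generating set:
h_1 = -2u^{2} + u + 2v + 1, LT = u^{2}.
h_2 = -2u^{2} - u + 2v, LT = u^{2}.

S(h_1,h_2): lcm = u^{2}. S = -u + 2.
  leading term u: no divisor's leading term divides it; move -u to the remainder.
  leading term 1: no divisor's leading term divides it; move 2 to the remainder.
  remainder -u + 2 ≠ 0; add k_3 = -u + 2 to the basis.

S(h_1,k_3): lcm = u^{2}. S = -u - v + 2.
  leading term u: subtract (1)·k_3 from -u - v + 2 → -v
  leading term v: no divisor's leading term divides it; move -v to the remainder.
  remainder -v ≠ 0; add k_4 = -v to the basis.

The other S-polynomials (S(h_2,k_3), S(h_1,k_4), S(h_2,k_4), S(k_3,k_4)) all reduce to 0 modulo the current basis, so we have a Gröbner basis.
Inter-reduce: drop elements whose leading term is divisible by another's, tail-reduce, and make monic.
Reduced Gröbner basis: {u - 2, v}.

These coincide, so the ideals are equal.
The choice of monomial ordering does not affect the verdict — as long as both bases are computed under the same ordering, their equality decides ideal equality.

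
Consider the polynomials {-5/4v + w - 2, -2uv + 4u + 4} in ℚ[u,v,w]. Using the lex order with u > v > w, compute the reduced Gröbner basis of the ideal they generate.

G = {uw - 9/2u - 5/2, v - ⅘w + 8/5}

f_1 = -5/4v + w - 2, LT = v.
f_2 = -2uv + 4u + 4, LT = uv.

S(f_1,f_2): lcm = uv. S = -⅘uw + 18/5u + 2.
  leading term uw: no divisor's leading term divides it; move -⅘uw to the remainder.
  leading term u: no divisor's leading term divides it; move 18/5u to the remainder.
  leading term 1: no divisor's leading term divides it; move 2 to the remainder.
  remainder -⅘uw + 18/5u + 2 ≠ 0; add g_3 = -⅘uw + 18/5u + 2 to the basis.

S(f_1,g_3): leading monomials are coprime, so the S-polynomial reduces to 0 (Buchberger's first criterion).
S(f_2,g_3): lcm = uvw. S = 9/2uv - 2uw + 5/2v - 2w.
  leading term uv: subtract (-18/5u)·f_1 from 9/2uv - 2uw + 5/2v - 2w → 8/5uw - 36/5u + 5/2v - 2w
  leading term uw: subtract (-2)·g_3 from 8/5uw - 36/5u + 5/2v - 2w → 5/2v - 2w + 4
  leading term v: subtract (-2)·f_1 from 5/2v - 2w + 4 → 0
  remainder 0.

Every S-polynomial of the final basis reduces to 0, so we have a Gröbner basis.
Inter-reduce: drop elements whose leading term is divisible by another's, tail-reduce, and make monic.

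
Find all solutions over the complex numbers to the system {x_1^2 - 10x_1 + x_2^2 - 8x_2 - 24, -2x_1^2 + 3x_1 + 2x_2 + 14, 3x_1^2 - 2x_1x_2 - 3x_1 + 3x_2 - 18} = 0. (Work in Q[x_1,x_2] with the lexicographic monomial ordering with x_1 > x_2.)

Compute a lex Gröbner basis by Buchberger's algorithm.
f_1 = x_1^2 - 10x_1 + x_2^2 - 8x_2 - 24, LT = x_1^2.
f_2 = -2x_1^2 + 3x_1 + 2x_2 + 14, LT = x_1^2.
f_3 = 3x_1^2 - 2x_1x_2 - 3x_1 + 3x_2 - 18, LT = x_1^2.

S(f_1,f_2): lcm = x_1^2. S = -17/2x_1 + x_2^2 - 7x_2 - 17.
  leading term x_1: no divisor's leading term divides it; move -17/2x_1 to the remainder.
  leading term x_2^2: no divisor's leading term divides it; move x_2^2 to the remainder.
  leading term x_2: no divisor's leading term divides it; move -7x_2 to the remainder.
  leading term 1: no divisor's leading term divides it; move -17 to the remainder.
  remainder -17/2x_1 + x_2^2 - 7x_2 - 17 ≠ 0; add h_4 = -17/2x_1 + x_2^2 - 7x_2 - 17 to the basis.

S(f_1,f_3): lcm = x_1^2. S = 2/3x_1x_2 - 9x_1 + x_2^2 - 9x_2 - 18.
  leading term x_1x_2: subtract (-4/51x_2)·h_4 from 2/3x_1x_2 - 9x_1 + x_2^2 - 9x_2 - 18 → -9x_1 + 4/51x_2^3 + 23/51x_2^2 - 31/3x_2 - 18
  leading term x_1: subtract (18/17)·h_4 from -9x_1 + 4/51x_2^3 + 23/51x_2^2 - 31/3x_2 - 18 → 4/51x_2^3 - 31/51x_2^2 - 149/51x_2
  leading term x_2^3: no divisor's leading term divides it; move 4/51x_2^3 to the remainder.
  leading term x_2^2: no divisor's leading term divides it; move -31/51x_2^2 to the remainder.
  leading term x_2: no divisor's leading term divides it; move -149/51x_2 to the remainder.
  remainder 4/51x_2^3 - 31/51x_2^2 - 149/51x_2 ≠ 0; add h_5 = 4/51x_2^3 - 31/51x_2^2 - 149/51x_2 to the basis.

S(f_1,h_4): lcm = x_1^2. S = 2/17x_1x_2^2 - 14/17x_1x_2 - 12x_1 + x_2^2 - 8x_2 - 24.
  leading term x_1x_2^2: subtract (-4/289x_2^2)·h_4 from 2/17x_1x_2^2 - 14/17x_1x_2 - 12x_1 + x_2^2 - 8x_2 - 24 → -14/17x_1x_2 - 12x_1 + 4/289x_2^4 - 28/289x_2^3 + 13/17x_2^2 - 8x_2 - 24
  leading term x_1x_2: subtract (28/289x_2)·h_4 from -14/17x_1x_2 - 12x_1 + 4/289x_2^4 - 28/289x_2^3 + 13/17x_2^2 - 8x_2 - 24 → -12x_1 + 4/289x_2^4 - 56/289x_2^3 + 417/289x_2^2 - 108/17x_2 - 24
  leading term x_1: subtract (24/17)·h_4 from -12x_1 + 4/289x_2^4 - 56/289x_2^3 + 417/289x_2^2 - 108/17x_2 - 24 → 4/289x_2^4 - 56/289x_2^3 + 9/289x_2^2 + 60/17x_2
  leading term x_2^4: subtract (3/17x_2)·h_5 from 4/289x_2^4 - 56/289x_2^3 + 9/289x_2^2 + 60/17x_2 → -25/289x_2^3 + 158/289x_2^2 + 60/17x_2
  leading term x_2^3: subtract (-75/68)·h_5 from -25/289x_2^3 + 158/289x_2^2 + 60/17x_2 → -143/1156x_2^2 + 355/1156x_2
  leading term x_2^2: no divisor's leading term divides it; move -143/1156x_2^2 to the remainder.
  leading term x_2: no divisor's leading term divides it; move 355/1156x_2 to the remainder.
  remainder -143/1156x_2^2 + 355/1156x_2 ≠ 0; add h_6 = -143/1156x_2^2 + 355/1156x_2 to the basis.

S(h_5,h_6): lcm = x_2^3. S = -3013/572x_2^2 - 149/4x_2.
  leading term x_2^2: subtract (870757/20449)·h_6 from -3013/572x_2^2 - 149/4x_2 → -1029129/20449x_2
  leading term x_2: no divisor's leading term divides it; move -1029129/20449x_2 to the remainder.
  remainder -1029129/20449x_2 ≠ 0; add h_7 = -1029129/20449x_2 to the basis.

The other S-polynomials (S(f_2,f_3), S(f_2,h_4), S(f_3,h_4), S(f_1,h_5), S(f_2,h_5), S(f_3,h_5), S(h_4,h_5), S(f_1,h_6), S(f_2,h_6), S(f_3,h_6), S(h_4,h_6), S(f_1,h_7), S(f_2,h_7), S(f_3,h_7), S(h_4,h_7), S(h_5,h_7), S(h_6,h_7)) all reduce to 0 modulo the current basis, so we have a Gröbner basis.
Inter-reduce: drop elements whose leading term is divisible by another's, tail-reduce, and make monic.
Reduced Gröbner basis: {x_1 + 2, x_2}.

A lex Gröbner basis eliminates variables successively. Here x_2 depends only on x_2, with roots {0}; lifting each root through the earlier basis elements recovers the full solutions.
  x_2 = 0: the earlier basis element becomes x_1 + 2 = 0, giving x_1 = -2 — point (-2, 0).
Each listed point satisfies every original equation (direct substitution).
This is the nonlinear analogue of row-reducing a linear system.

{(-2, 0)}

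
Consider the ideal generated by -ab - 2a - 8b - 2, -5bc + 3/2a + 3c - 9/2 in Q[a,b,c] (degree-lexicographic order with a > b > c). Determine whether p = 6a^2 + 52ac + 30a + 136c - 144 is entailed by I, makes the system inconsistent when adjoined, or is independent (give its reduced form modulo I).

6a^2 + 52ac + 30a + 136c - 144 lies in I (it reduces to 0).

First compute the reduced Gröbner basis of I by Buchberger's algorithm.
f_1 = -ab - 2a - 8b - 2, LT = ab.
f_2 = -5bc + 3/2a + 3c - 9/2, LT = bc.

S(f_1,f_2): lcm = abc. S = 3/10a^2 + 13/5ac + 8bc - 9/10a + 2c.
  reduce S modulo (f_1, f_2):
  remainder 3/10a^2 + 13/5ac + 3/2a + 34/5c - 36/5 ≠ 0; add h_3 = 3/10a^2 + 13/5ac + 3/2a + 34/5c - 36/5 to the basis.

The other S-polynomials (S(f_1,h_3), S(f_2,h_3)) all reduce to 0 modulo the current basis, so we have a Gröbner basis.
Inter-reduce: drop elements whose leading term is divisible by another's, tail-reduce, and make monic.
Reduced Gröbner basis: {a^2 + 26/3ac + 5a + 68/3c - 24, ab + 2a + 8b + 2, bc - 3/10a - 3/5c + 9/10}.
Label its elements g_1 = a^2 + 26/3ac + 5a + 68/3c - 24, g_2 = ab + 2a + 8b + 2, g_3 = bc - 3/10a - 3/5c + 9/10.

Reduce p = 6a^2 + 52ac + 30a + 136c - 144 modulo G:
  leading term a^2: subtract (6)·g_1 from 6a^2 + 52ac + 30a + 136c - 144 → 0
  normal form = 0.
Since the normal form is 0, p ∈ I.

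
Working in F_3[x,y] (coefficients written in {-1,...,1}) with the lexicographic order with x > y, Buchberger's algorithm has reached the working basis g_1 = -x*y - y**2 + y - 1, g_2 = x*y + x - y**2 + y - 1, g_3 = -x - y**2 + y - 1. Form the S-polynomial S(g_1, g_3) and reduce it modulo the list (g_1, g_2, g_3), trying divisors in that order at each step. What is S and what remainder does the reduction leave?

lcm(LM(g_1), LM(g_3)) = x*y.
S = (lcm/LT(g_1))·g_1 − (lcm/LT(g_3))·g_3 = -y**3 - y**2 + y + 1.
Reduce S modulo (g_1, g_2, g_3) in that order:
  leading term y**3: no divisor's leading term divides it; move -y**3 to the remainder.
  leading term y**2: no divisor's leading term divides it; move -y**2 to the remainder.
  leading term y: no divisor's leading term divides it; move y to the remainder.
  leading term 1: no divisor's leading term divides it; move 1 to the remainder.
The remainder -y**3 - y**2 + y + 1 is nonzero, so it would be added as the next basis element.

S(g_1, g_3) = -y**3 - y**2 + y + 1; remainder on division = -y**3 - y**2 + y + 1.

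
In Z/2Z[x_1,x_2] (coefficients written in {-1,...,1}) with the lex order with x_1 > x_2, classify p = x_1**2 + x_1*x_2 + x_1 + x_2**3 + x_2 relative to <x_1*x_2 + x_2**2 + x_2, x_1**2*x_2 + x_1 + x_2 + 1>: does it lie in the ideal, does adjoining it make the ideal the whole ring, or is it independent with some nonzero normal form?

First compute the reduced Gröbner basis of I by Buchberger's algorithm.
f_1 = x_1*x_2 + x_2**2 + x_2, LT = x_1*x_2.
f_2 = x_1**2*x_2 + x_1 + x_2 + 1, LT = x_1**2*x_2.

S(f_1,f_2): lcm = x_1**2*x_2. S = x_1*x_2**2 + x_1*x_2 + x_1 + x_2 + 1.
  leading term x_1*x_2**2: subtract (x_2)·f_1 from x_1*x_2**2 + x_1*x_2 + x_1 + x_2 + 1 → x_1*x_2 + x_1 + x_2**3 + x_2**2 + x_2 + 1
  leading term x_1*x_2: subtract (1)·f_1 from x_1*x_2 + x_1 + x_2**3 + x_2**2 + x_2 + 1 → x_1 + x_2**3 + 1
  leading term x_1: no divisor's leading term divides it; move x_1 to the remainder.
  leading term x_2**3: no divisor's leading term divides it; move x_2**3 to the remainder.
  leading term 1: no divisor's leading term divides it; move 1 to the remainder.
  remainder x_1 + x_2**3 + 1 ≠ 0; add h_3 = x_1 + x_2**3 + 1 to the basis.

S(f_1,h_3): lcm = x_1*x_2. S = x_2**4 + x_2**2.
  leading term x_2**4: no divisor's leading term divides it; move x_2**4 to the remainder.
  leading term x_2**2: no divisor's leading term divides it; move x_2**2 to the remainder.
  remainder x_2**4 + x_2**2 ≠ 0; add h_4 = x_2**4 + x_2**2 to the basis.

The other S-polynomials (S(f_2,h_3), S(f_1,h_4), S(f_2,h_4), S(h_3,h_4)) all reduce to 0 modulo the current basis, so we have a Gröbner basis.
Inter-reduce: drop elements whose leading term is divisible by another's, tail-reduce, and make monic.
Reduced Gröbner basis: {x_1 + x_2**3 + 1, x_2**4 + x_2**2}.
Label its elements g_1 = x_1 + x_2**3 + 1, g_2 = x_2**4 + x_2**2.

Reduce p = x_1**2 + x_1*x_2 + x_1 + x_2**3 + x_2 modulo G:
  leading term x_1**2: subtract (x_1)·g_1 from x_1**2 + x_1*x_2 + x_1 + x_2**3 + x_2 → x_1*x_2**3 + x_1*x_2 + x_2**3 + x_2
  leading term x_1*x_2**3: subtract (x_2**3)·g_1 from x_1*x_2**3 + x_1*x_2 + x_2**3 + x_2 → x_1*x_2 + x_2**6 + x_2
  leading term x_1*x_2: subtract (x_2)·g_1 from x_1*x_2 + x_2**6 + x_2 → x_2**6 + x_2**4
  leading term x_2**6: subtract (x_2**2)·g_2 from x_2**6 + x_2**4 → 0
  normal form = 0.
Since the normal form is 0, p ∈ I.

x_1**2 + x_1*x_2 + x_1 + x_2**3 + x_2 lies in I (it reduces to 0).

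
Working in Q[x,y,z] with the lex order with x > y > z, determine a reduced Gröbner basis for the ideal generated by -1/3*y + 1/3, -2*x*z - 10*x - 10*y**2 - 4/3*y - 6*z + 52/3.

f_1 = -1/3*y + 1/3, LT = y.
f_2 = -2*x*z - 10*x - 10*y**2 - 4/3*y - 6*z + 52/3, LT = x*z.

The S-polynomials (S(f_1,f_2)) all reduce to 0 modulo the current basis, so we have a Gröbner basis.

G = {x*z + 5*x + 3*z - 3, y - 1}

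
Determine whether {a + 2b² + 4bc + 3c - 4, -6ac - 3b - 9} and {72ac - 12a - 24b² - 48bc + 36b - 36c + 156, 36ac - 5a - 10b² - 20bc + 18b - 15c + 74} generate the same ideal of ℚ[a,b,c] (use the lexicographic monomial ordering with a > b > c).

Yes, the ideals are equal.

For a fixed monomial order, each ideal has a unique reduced Gröbner basis; comparing bases decides equality.
Buchberger on the first generating set:
f_1 = a + 2b² + 4bc + 3c - 4, LT = a.
f_2 = -6ac - 3b - 9, LT = ac.

S(f_1,f_2): lcm = ac. S = 2b²c + 4bc² - ½b + 3c² - 4c - 3/2.
  reduce S modulo (f_1, f_2):
  remainder 2b²c + 4bc² - ½b + 3c² - 4c - 3/2 ≠ 0; add g_3 = 2b²c + 4bc² - ½b + 3c² - 4c - 3/2 to the basis.

The other S-polynomials (S(f_1,g_3), S(f_2,g_3)) all reduce to 0 modulo the current basis, so we have a Gröbner basis.
Inter-reduce: drop elements whose leading term is divisible by another's, tail-reduce, and make monic.
Reduced Gröbner basis: {a + 2b² + 4bc + 3c - 4, b²c + 2bc² - ¼b + 3/2c² - 2c - ¾}.

Buchberger on the second generating set:
h_1 = 72ac - 12a - 24b² - 48bc + 36b - 36c + 156, LT = ac.
h_2 = 36ac - 5a - 10b² - 20bc + 18b - 15c + 74, LT = ac.

S(h_1,h_2): lcm = ac. S = -1/36a - 1/18b² - 1/9bc - 1/12c + 1/9.
  reduce S modulo (h_1, h_2):
  remainder -1/36a - 1/18b² - 1/9bc - 1/12c + 1/9 ≠ 0; add k_3 = -1/36a - 1/18b² - 1/9bc - 1/12c + 1/9 to the basis.

S(h_1,k_3): lcm = ac. S = -⅙a - 2b²c - ⅓b² - 4bc² - ⅔bc + ½b - 3c² + 7/2c + 13/6.
  reduce S modulo (h_1, h_2, k_3):
  remainder -2b²c - 4bc² + ½b - 3c² + 4c + 3/2 ≠ 0; add k_4 = -2b²c - 4bc² + ½b - 3c² + 4c + 3/2 to the basis.

The other S-polynomials (S(h_2,k_3), S(h_1,k_4), S(h_2,k_4), S(k_3,k_4)) all reduce to 0 modulo the current basis, so we have a Gröbner basis.
Inter-reduce: drop elements whose leading term is divisible by another's, tail-reduce, and make monic.
Reduced Gröbner basis: {a + 2b² + 4bc + 3c - 4, b²c + 2bc² - ¼b + 3/2c² - 2c - ¾}.

The two bases agree; hence the ideals are identical.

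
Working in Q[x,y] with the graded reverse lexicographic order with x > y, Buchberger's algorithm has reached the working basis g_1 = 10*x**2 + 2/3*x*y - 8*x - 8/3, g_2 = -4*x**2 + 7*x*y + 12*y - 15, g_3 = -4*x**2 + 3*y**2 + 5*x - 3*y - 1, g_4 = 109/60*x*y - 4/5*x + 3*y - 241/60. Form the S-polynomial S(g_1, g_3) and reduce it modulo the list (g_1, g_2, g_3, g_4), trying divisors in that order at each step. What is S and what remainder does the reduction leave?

S(g_1, g_3) = 1/15*x*y + 3/4*y**2 + 9/20*x - 3/4*y - 31/60; remainder on division = 3/4*y**2 + 209/436*x - 375/436*y - 161/436.

lcm(LM(g_1), LM(g_3)) = x**2.
S = (lcm/LT(g_1))·g_1 − (lcm/LT(g_3))·g_3 = 1/15*x*y + 3/4*y**2 + 9/20*x - 3/4*y - 31/60.
Reduce S modulo (g_1, g_2, g_3, g_4) in that order:
  leading term x*y: subtract (4/109)·g_4 from 1/15*x*y + 3/4*y**2 + 9/20*x - 3/4*y - 31/60 → 3/4*y**2 + 209/436*x - 375/436*y - 161/436
  leading term y**2: no divisor's leading term divides it; move 3/4*y**2 to the remainder.
  leading term x: no divisor's leading term divides it; move 209/436*x to the remainder.
  leading term y: no divisor's leading term divides it; move -375/436*y to the remainder.
  leading term 1: no divisor's leading term divides it; move -161/436 to the remainder.
The remainder 3/4*y**2 + 209/436*x - 375/436*y - 161/436 is nonzero, so it would be added as the next basis element.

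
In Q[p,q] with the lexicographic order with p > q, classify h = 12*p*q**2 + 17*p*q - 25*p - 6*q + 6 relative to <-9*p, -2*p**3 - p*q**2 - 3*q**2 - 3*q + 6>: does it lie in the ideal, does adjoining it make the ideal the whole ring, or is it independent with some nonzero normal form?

12*p*q**2 + 17*p*q - 25*p - 6*q + 6 is independent of I; its normal form modulo I is -6*q + 6.

First compute the reduced Gröbner basis of I by Buchberger's algorithm.
f_1 = -9*p, LT = p.
f_2 = -2*p**3 - p*q**2 - 3*q**2 - 3*q + 6, LT = p**3.

S(f_1,f_2): lcm = p**3. S = -1/2*p*q**2 - 3/2*q**2 - 3/2*q + 3.
  leading term p*q**2: subtract (1/18*q**2)·f_1 from -1/2*p*q**2 - 3/2*q**2 - 3/2*q + 3 → -3/2*q**2 - 3/2*q + 3
  leading term q**2: no divisor's leading term divides it; move -3/2*q**2 to the remainder.
  leading term q: no divisor's leading term divides it; move -3/2*q to the remainder.
  leading term 1: no divisor's leading term divides it; move 3 to the remainder.
  remainder -3/2*q**2 - 3/2*q + 3 ≠ 0; add k_3 = -3/2*q**2 - 3/2*q + 3 to the basis.

S(f_1,k_3): leading monomials are coprime, so the S-polynomial reduces to 0 (Buchberger's first criterion).
S(f_2,k_3): leading monomials are coprime, so the S-polynomial reduces to 0 (Buchberger's first criterion).
Every S-polynomial of the final basis reduces to 0, so we have a Gröbner basis.
Inter-reduce: drop elements whose leading term is divisible by another's, tail-reduce, and make monic.
Reduced Gröbner basis: {p, q**2 + q - 2}.
Label its elements g_1 = p, g_2 = q**2 + q - 2.

Reduce h = 12*p*q**2 + 17*p*q - 25*p - 6*q + 6 modulo G:
  leading term p*q**2: subtract (12*q**2)·g_1 from 12*p*q**2 + 17*p*q - 25*p - 6*q + 6 → 17*p*q - 25*p - 6*q + 6
  leading term p*q: subtract (17*q)·g_1 from 17*p*q - 25*p - 6*q + 6 → -25*p - 6*q + 6
  leading term p: subtract (-25)·g_1 from -25*p - 6*q + 6 → -6*q + 6
  leading term q: no divisor's leading term divides it; move -6*q to the remainder.
  leading term 1: no divisor's leading term divides it; move 6 to the remainder.
  normal form = -6*q + 6.
The normal form is nonzero, so h ∉ I. Since h minus its normal form lies in I, I + (h) = I + (r) where r = -6*q + 6; decide whether this ideal is the whole ring.
Run Buchberger on G together with r (pairs among the g_i already reduce to 0 since G is a Gröbner basis):
g_1 = p, LT = p.
g_2 = q**2 + q - 2, LT = q**2.
r = -6*q + 6, LT = q.

S(g_1,g_2): leading monomials are coprime, so the S-polynomial reduces to 0 (Buchberger's first criterion).
S(g_1,r): leading monomials are coprime, so the S-polynomial reduces to 0 (Buchberger's first criterion).
S(g_2,r): lcm = q**2. S = 2*q - 2.
  leading term q: subtract (-1/3)·r from 2*q - 2 → 0
  remainder 0.

Every S-polynomial of the final basis reduces to 0, so we have a Gröbner basis.
Inter-reduce: drop elements whose leading term is divisible by another's, tail-reduce, and make monic.
Reduced Gröbner basis: {p, q - 1}.
The reduced Gröbner basis of I + (h) is {p, q - 1} ≠ {1}, a proper ideal, so the enlarged system stays consistent: h is independent of I, with normal form -6*q + 6.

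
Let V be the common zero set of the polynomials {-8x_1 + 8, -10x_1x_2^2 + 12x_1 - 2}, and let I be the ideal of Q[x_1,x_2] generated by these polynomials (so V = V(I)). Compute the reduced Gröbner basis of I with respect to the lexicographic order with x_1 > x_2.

G = {x_1 - 1, x_2^2 - 1}

f_1 = -8x_1 + 8, LT = x_1.
f_2 = -10x_1x_2^2 + 12x_1 - 2, LT = x_1x_2^2.

S(f_1,f_2): lcm = x_1x_2^2. S = 6/5x_1 - x_2^2 - 1/5.
  leading term x_1: subtract (-3/20)·f_1 from 6/5x_1 - x_2^2 - 1/5 → -x_2^2 + 1
  leading term x_2^2: no divisor's leading term divides it; move -x_2^2 to the remainder.
  leading term 1: no divisor's leading term divides it; move 1 to the remainder.
  remainder -x_2^2 + 1 ≠ 0; add g_3 = -x_2^2 + 1 to the basis.

The other S-polynomials (S(f_1,g_3), S(f_2,g_3)) all reduce to 0 modulo the current basis, so we have a Gröbner basis.
Inter-reduce: drop elements whose leading term is divisible by another's, tail-reduce, and make monic.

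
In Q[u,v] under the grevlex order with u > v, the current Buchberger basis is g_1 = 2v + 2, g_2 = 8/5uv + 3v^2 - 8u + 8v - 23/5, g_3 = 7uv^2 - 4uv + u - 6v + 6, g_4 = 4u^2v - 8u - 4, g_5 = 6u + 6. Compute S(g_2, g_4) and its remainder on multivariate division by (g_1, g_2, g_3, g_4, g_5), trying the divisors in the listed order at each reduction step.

S(g_2, g_4) = 15/8uv^2 - 5u^2 + 5uv - 7/8u + 1; remainder on division = 0.

lcm(LM(g_2), LM(g_4)) = u^2v.
S = (lcm/LT(g_2))·g_2 − (lcm/LT(g_4))·g_4 = 15/8uv^2 - 5u^2 + 5uv - 7/8u + 1.
Reduce S modulo (g_1, g_2, g_3, g_4, g_5) in that order:
  leading term uv^2: subtract (15/16uv)·g_1 from 15/8uv^2 - 5u^2 + 5uv - 7/8u + 1 → -5u^2 + 25/8uv - 7/8u + 1
  leading term u^2: subtract (-5/6u)·g_5 from -5u^2 + 25/8uv - 7/8u + 1 → 25/8uv + 33/8u + 1
  leading term uv: subtract (25/16u)·g_1 from 25/8uv + 33/8u + 1 → u + 1
  leading term u: subtract (1/6)·g_5 from u + 1 → 0
The remainder is 0, so this S-polynomial contributes no new basis element.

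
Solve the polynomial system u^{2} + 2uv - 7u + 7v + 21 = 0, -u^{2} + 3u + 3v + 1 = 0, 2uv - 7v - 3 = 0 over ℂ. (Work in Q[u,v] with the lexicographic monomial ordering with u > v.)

Compute a lex Gröbner basis by Buchberger's algorithm.
f_1 = u^{2} + 2uv - 7u + 7v + 21, LT = u^{2}.
f_2 = -u^{2} + 3u + 3v + 1, LT = u^{2}.
f_3 = 2uv - 7v - 3, LT = uv.

S(f_1,f_2): lcm = u^{2}. S = 2uv - 4u + 10v + 22.
  leading term uv: subtract (1)·f_3 from 2uv - 4u + 10v + 22 → -4u + 17v + 25
  leading term u: no divisor's leading term divides it; move -4u to the remainder.
  leading term v: no divisor's leading term divides it; move 17v to the remainder.
  leading term 1: no divisor's leading term divides it; move 25 to the remainder.
  remainder -4u + 17v + 25 ≠ 0; add h_4 = -4u + 17v + 25 to the basis.

S(f_1,f_3): lcm = u^{2}v. S = 2uv^{2} - \tfrac{7}{2}uv + \tfrac{3}{2}u + 7v^{2} + 21v.
  leading term uv^{2}: subtract (v)·f_3 from 2uv^{2} - \tfrac{7}{2}uv + \tfrac{3}{2}u + 7v^{2} + 21v → -\tfrac{7}{2}uv + \tfrac{3}{2}u + 14v^{2} + 24v
  leading term uv: subtract (-\tfrac{7}{4})·f_3 from -\tfrac{7}{2}uv + \tfrac{3}{2}u + 14v^{2} + 24v → \tfrac{3}{2}u + 14v^{2} + \tfrac{47}{4}v - \tfrac{21}{4}
  leading term u: subtract (-\tfrac{3}{8})·h_4 from \tfrac{3}{2}u + 14v^{2} + \tfrac{47}{4}v - \tfrac{21}{4} → 14v^{2} + \tfrac{145}{8}v + \tfrac{33}{8}
  leading term v^{2}: no divisor's leading term divides it; move 14v^{2} to the remainder.
  leading term v: no divisor's leading term divides it; move \tfrac{145}{8}v to the remainder.
  leading term 1: no divisor's leading term divides it; move \tfrac{33}{8} to the remainder.
  remainder 14v^{2} + \tfrac{145}{8}v + \tfrac{33}{8} ≠ 0; add h_5 = 14v^{2} + \tfrac{145}{8}v + \tfrac{33}{8} to the basis.

S(f_2,f_3): lcm = u^{2}v. S = \tfrac{1}{2}uv + \tfrac{3}{2}u - 3v^{2} - v.
  leading term uv: subtract (\tfrac{1}{4})·f_3 from \tfrac{1}{2}uv + \tfrac{3}{2}u - 3v^{2} - v → \tfrac{3}{2}u - 3v^{2} + \tfrac{3}{4}v + \tfrac{3}{4}
  leading term u: subtract (-\tfrac{3}{8})·h_4 from \tfrac{3}{2}u - 3v^{2} + \tfrac{3}{4}v + \tfrac{3}{4} → -3v^{2} + \tfrac{57}{8}v + \tfrac{81}{8}
  leading term v^{2}: subtract (-\tfrac{3}{14})·h_5 from -3v^{2} + \tfrac{57}{8}v + \tfrac{81}{8} → \tfrac{1233}{112}v + \tfrac{1233}{112}
  leading term v: no divisor's leading term divides it; move \tfrac{1233}{112}v to the remainder.
  leading term 1: no divisor's leading term divides it; move \tfrac{1233}{112} to the remainder.
  remainder \tfrac{1233}{112}v + \tfrac{1233}{112} ≠ 0; add h_6 = \tfrac{1233}{112}v + \tfrac{1233}{112} to the basis.

S(f_1,h_4): lcm = u^{2}. S = \tfrac{25}{4}uv - \tfrac{3}{4}u + 7v + 21.
  leading term uv: subtract (\tfrac{25}{8})·f_3 from \tfrac{25}{4}uv - \tfrac{3}{4}u + 7v + 21 → -\tfrac{3}{4}u + \tfrac{231}{8}v + \tfrac{243}{8}
  leading term u: subtract (\tfrac{3}{16})·h_4 from -\tfrac{3}{4}u + \tfrac{231}{8}v + \tfrac{243}{8} → \tfrac{411}{16}v + \tfrac{411}{16}
  leading term v: subtract (\tfrac{7}{3})·h_6 from \tfrac{411}{16}v + \tfrac{411}{16} → 0
  remainder 0.

S(f_2,h_4): lcm = u^{2}. S = \tfrac{17}{4}uv + \tfrac{13}{4}u - 3v - 1.
  leading term uv: subtract (\tfrac{17}{8})·f_3 from \tfrac{17}{4}uv + \tfrac{13}{4}u - 3v - 1 → \tfrac{13}{4}u + \tfrac{95}{8}v + \tfrac{43}{8}
  leading term u: subtract (-\tfrac{13}{16})·h_4 from \tfrac{13}{4}u + \tfrac{95}{8}v + \tfrac{43}{8} → \tfrac{411}{16}v + \tfrac{411}{16}
  leading term v: subtract (\tfrac{7}{3})·h_6 from \tfrac{411}{16}v + \tfrac{411}{16} → 0
  remainder 0.

S(f_3,h_4): lcm = uv. S = \tfrac{17}{4}v^{2} + \tfrac{11}{4}v - \tfrac{3}{2}.
  leading term v^{2}: subtract (\tfrac{17}{56})·h_5 from \tfrac{17}{4}v^{2} + \tfrac{11}{4}v - \tfrac{3}{2} → -\tfrac{1233}{448}v - \tfrac{1233}{448}
  leading term v: subtract (-\tfrac{1}{4})·h_6 from -\tfrac{1233}{448}v - \tfrac{1233}{448} → 0
  remainder 0.

S(f_1,h_5): leading monomials are coprime, so the S-polynomial reduces to 0 (Buchberger's first criterion).
S(f_2,h_5): leading monomials are coprime, so the S-polynomial reduces to 0 (Buchberger's first criterion).
S(f_3,h_5): lcm = uv^{2}. S = -\tfrac{145}{112}uv - \tfrac{33}{112}u - \tfrac{7}{2}v^{2} - \tfrac{3}{2}v.
  leading term uv: subtract (-\tfrac{145}{224})·f_3 from -\tfrac{145}{112}uv - \tfrac{33}{112}u - \tfrac{7}{2}v^{2} - \tfrac{3}{2}v → -\tfrac{33}{112}u - \tfrac{7}{2}v^{2} - \tfrac{193}{32}v - \tfrac{435}{224}
  leading term u: subtract (\tfrac{33}{448})·h_4 from -\tfrac{33}{112}u - \tfrac{7}{2}v^{2} - \tfrac{193}{32}v - \tfrac{435}{224} → -\tfrac{7}{2}v^{2} - \tfrac{3263}{448}v - \tfrac{1695}{448}
  leading term v^{2}: subtract (-\tfrac{1}{4})·h_5 from -\tfrac{7}{2}v^{2} - \tfrac{3263}{448}v - \tfrac{1695}{448} → -\tfrac{1233}{448}v - \tfrac{1233}{448}
  leading term v: subtract (-\tfrac{1}{4})·h_6 from -\tfrac{1233}{448}v - \tfrac{1233}{448} → 0
  remainder 0.

S(h_4,h_5): leading monomials are coprime, so the S-polynomial reduces to 0 (Buchberger's first criterion).
S(f_1,h_6): leading monomials are coprime, so the S-polynomial reduces to 0 (Buchberger's first criterion).
S(f_2,h_6): leading monomials are coprime, so the S-polynomial reduces to 0 (Buchberger's first criterion).
S(f_3,h_6): lcm = uv. S = -u - \tfrac{7}{2}v - \tfrac{3}{2}.
  leading term u: subtract (\tfrac{1}{4})·h_4 from -u - \tfrac{7}{2}v - \tfrac{3}{2} → -\tfrac{31}{4}v - \tfrac{31}{4}
  leading term v: subtract (-\tfrac{868}{1233})·h_6 from -\tfrac{31}{4}v - \tfrac{31}{4} → 0
  remainder 0.

S(h_4,h_6): leading monomials are coprime, so the S-polynomial reduces to 0 (Buchberger's first criterion).
S(h_5,h_6): lcm = v^{2}. S = \tfrac{33}{112}v + \tfrac{33}{112}.
  leading term v: subtract (\tfrac{11}{411})·h_6 from \tfrac{33}{112}v + \tfrac{33}{112} → 0
  remainder 0.

Every S-polynomial of the final basis reduces to 0, so we have a Gröbner basis.
Inter-reduce: drop elements whose leading term is divisible by another's, tail-reduce, and make monic.
Reduced Gröbner basis: {u - 2, v + 1}.

The lex basis is triangular: the last element involves only v. Solving v + 1 = 0 gives v ∈ {-1}; substituting each value into the earlier elements determines the remaining variables.
  v = -1: the earlier basis element becomes u - 2 = 0, giving u = 2 — point (2, -1).
Each listed point satisfies every original equation (direct substitution).
Zero-dimensionality of the ideal guarantees finitely many solutions over ℂ.

{(2, -1)}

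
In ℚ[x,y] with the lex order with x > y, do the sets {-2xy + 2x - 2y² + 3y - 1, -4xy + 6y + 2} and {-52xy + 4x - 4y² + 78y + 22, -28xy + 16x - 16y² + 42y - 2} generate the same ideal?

For a fixed monomial order, each ideal has a unique reduced Gröbner basis; comparing bases decides equality.
Buchberger on the first generating set:
f_1 = -2xy + 2x - 2y² + 3y - 1, LT = xy.
f_2 = -4xy + 6y + 2, LT = xy.

S(f_1,f_2): lcm = xy. S = -x + y² + 1.
  leading term x: no divisor's leading term divides it; move -x to the remainder.
  leading term y²: no divisor's leading term divides it; move y² to the remainder.
  leading term 1: no divisor's leading term divides it; move 1 to the remainder.
  remainder -x + y² + 1 ≠ 0; add g_3 = -x + y² + 1 to the basis.

S(f_1,g_3): lcm = xy. S = -x + y³ + y² - ½y + ½.
  leading term x: subtract (1)·g_3 from -x + y³ + y² - ½y + ½ → y³ - ½y - ½
  leading term y³: no divisor's leading term divides it; move y³ to the remainder.
  leading term y: no divisor's leading term divides it; move -½y to the remainder.
  leading term 1: no divisor's leading term divides it; move -½ to the remainder.
  remainder y³ - ½y - ½ ≠ 0; add g_4 = y³ - ½y - ½ to the basis.

The other S-polynomials (S(f_2,g_3), S(f_1,g_4), S(f_2,g_4), S(g_3,g_4)) all reduce to 0 modulo the current basis, so we have a Gröbner basis.
Inter-reduce: drop elements whose leading term is divisible by another's, tail-reduce, and make monic.
Reduced Gröbner basis: {x - y² - 1, y³ - ½y - ½}.

Buchberger on the second generating set:
h_1 = -52xy + 4x - 4y² + 78y + 22, LT = xy.
h_2 = -28xy + 16x - 16y² + 42y - 2, LT = xy.

S(h_1,h_2): lcm = xy. S = 45/91x - 45/91y² - 45/91.
  leading term x: no divisor's leading term divides it; move 45/91x to the remainder.
  leading term y²: no divisor's leading term divides it; move -45/91y² to the remainder.
  leading term 1: no divisor's leading term divides it; move -45/91 to the remainder.
  remainder 45/91x - 45/91y² - 45/91 ≠ 0; add k_3 = 45/91x - 45/91y² - 45/91 to the basis.

S(h_1,k_3): lcm = xy. S = -1/13x + y³ + 1/13y² - ½y - 11/26.
  leading term x: subtract (-7/45)·k_3 from -1/13x + y³ + 1/13y² - ½y - 11/26 → y³ - ½y - ½
  leading term y³: no divisor's leading term divides it; move y³ to the remainder.
  leading term y: no divisor's leading term divides it; move -½y to the remainder.
  leading term 1: no divisor's leading term divides it; move -½ to the remainder.
  remainder y³ - ½y - ½ ≠ 0; add k_4 = y³ - ½y - ½ to the basis.

The other S-polynomials (S(h_2,k_3), S(h_1,k_4), S(h_2,k_4), S(k_3,k_4)) all reduce to 0 modulo the current basis, so we have a Gröbner basis.
Inter-reduce: drop elements whose leading term is divisible by another's, tail-reduce, and make monic.
Reduced Gröbner basis: {x - y² - 1, y³ - ½y - ½}.

The two bases agree; hence the ideals are identical.

Yes, the ideals are equal.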